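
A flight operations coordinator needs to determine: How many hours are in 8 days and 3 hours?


Days: 8
Extra hours: 3
Hours per day: 24
Days to hours: 8 x 24 = 192
Total: 192 + 3 = 195

195


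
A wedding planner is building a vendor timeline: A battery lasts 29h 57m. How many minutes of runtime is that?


Hours: 29
Extra minutes: 57
Minutes per hour: 60
Hours to minutes: 29 x 60 = 1740
Total: 1740 + 57 = 1797

1797


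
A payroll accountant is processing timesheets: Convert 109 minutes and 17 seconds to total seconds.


Minutes: 109
Extra seconds: 17
Seconds per minute: 60
Minutes to seconds: 109 x 60 = 6540
Total: 6540 + 17 = 6557

6557


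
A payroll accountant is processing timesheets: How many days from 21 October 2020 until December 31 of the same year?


Start: October 21, 2020
End: December 31, 2020
Days left in October: 10
November: 30
December: 31
Sum of remaining months: 61
Total: 10 + 61 = 71

71


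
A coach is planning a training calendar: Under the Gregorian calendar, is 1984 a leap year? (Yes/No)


Year: 1984
Divisible by 4? 1984 / 4 = 496.0 -> Yes
Divisible by 100? 1984 / 100 = 19.84 -> No
Divisible by 4 but not 100, so it IS a leap year

Yes


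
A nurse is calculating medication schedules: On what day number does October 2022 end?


Month: October
Year: 2022
October is a 31-day month
Total: 31 days

31


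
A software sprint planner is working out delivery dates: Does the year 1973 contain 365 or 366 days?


Year: 1973
Check leap year rules:
Divisible by 4? No
1973 is not a leap year
Days: 365

365


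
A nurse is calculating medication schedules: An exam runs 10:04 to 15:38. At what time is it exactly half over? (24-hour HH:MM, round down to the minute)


Start time: 10:04 = 604 minutes from midnight
End time: 15:38 = 938 minutes from midnight
Sum: 604 + 938 = 1542
Midpoint: 1542 / 2 = 771 minutes
Convert: 771 / 60 = 12 hours, 51 minutes
Result: 12:51

12:51


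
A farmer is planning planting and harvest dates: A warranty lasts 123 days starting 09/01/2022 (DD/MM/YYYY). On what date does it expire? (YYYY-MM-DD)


Start: 2022-01-09
Adding 123 days
Days remaining in January: 22
After January: 101 days still to add
February 2022: 28 days, 73 remaining
March 2022: 31 days, 42 remaining
April 2022: 30 days, 12 remaining
May 2022 has 31 days, need 12
Result: 2022-05-12

2022-05-12


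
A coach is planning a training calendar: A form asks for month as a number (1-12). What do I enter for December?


Calendar month order:
11. November
12. December <--
December is month number 12

12


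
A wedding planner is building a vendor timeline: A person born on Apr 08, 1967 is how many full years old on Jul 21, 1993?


Birth: 1967-04-08
Reference: 1993-07-21
Year difference: 1993 - 1967 = 26
Has birthday (04-08) occurred by 07-21? Yes
Age in full years: 26

26


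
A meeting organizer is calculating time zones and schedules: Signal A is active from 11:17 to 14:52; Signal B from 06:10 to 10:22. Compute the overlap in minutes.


Interval A: [677, 892] minutes from midnight
Interval B: [370, 622] minutes from midnight
Overlap start = max(677, 370) = 677
Overlap end = min(892, 622) = 622
End <= start, so the intervals do not overlap: 0 minutes

0


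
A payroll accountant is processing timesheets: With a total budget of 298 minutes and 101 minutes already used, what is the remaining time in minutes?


Total budget: 298 minutes
Time used: 101 minutes
Remaining: 298 - 101 = 197 minutes
Percent used: 33.9%
Percent remaining: 66.1%

197


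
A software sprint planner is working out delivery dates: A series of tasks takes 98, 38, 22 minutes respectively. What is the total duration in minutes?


Durations: 98, 38, 22
Running sum: 98
+ 38 = 136
+ 22 = 158
Total duration: 158 minutes
That is 2 hours and 38 minutes

158


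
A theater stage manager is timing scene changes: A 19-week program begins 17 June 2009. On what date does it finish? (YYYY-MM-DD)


Start: 2009-06-17
Weeks to add: 19
Convert to days: 19 x 7 = 133 days
Add 133 days to 2009-06-17
Result: 2009-10-28

2009-10-28


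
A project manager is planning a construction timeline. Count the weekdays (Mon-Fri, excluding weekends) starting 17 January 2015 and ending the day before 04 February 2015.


Start: 2015-01-17 (Saturday)
End (exclusive): 2015-02-04 (Wednesday)
Total calendar days: 18
Full weeks: 18 // 7 = 2 -> 10 weekdays
Remaining 4 days starting on Saturday:
  Sat(-), Sun(-), Mon(w), Tue(w) -> 2 weekdays
Total business days: 10 + 2 = 12

12


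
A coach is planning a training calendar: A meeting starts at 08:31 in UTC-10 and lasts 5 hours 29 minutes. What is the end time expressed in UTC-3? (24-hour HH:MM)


Start: 08:31 in UTC-10
Step 1 - add duration:
  minutes: 31 + 29 = 60 (carry 1h)
  hours: 8 + 5 + 1 = 14
  end in UTC-10: 14:00
Step 2 - convert UTC-10 -> UTC-3:
  offset difference: -3 - (-10) = 7 hours
  14 + (7) = 21 -> mod 24 = 21
Result: 21:00 in UTC-3

21:00


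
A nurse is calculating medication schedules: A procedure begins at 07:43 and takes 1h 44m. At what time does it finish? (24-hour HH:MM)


Start time: 07:43
Adding: 1 hours 44 minutes
Minutes: 43 + 44 = 87
Minute overflow: 87 >= 60, so carry 1 hour, minutes = 27
Hours: 7 + 1 + 1 = 9
Result: 09:27

09:27


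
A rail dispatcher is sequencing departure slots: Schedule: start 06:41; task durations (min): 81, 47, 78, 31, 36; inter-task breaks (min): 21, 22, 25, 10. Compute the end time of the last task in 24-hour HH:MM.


Start: 06:41 = 401 min from midnight
  after task 1 (81 min): 08:02
  after break (21 min): 08:23
  after task 2 (47 min): 09:10
  after break (22 min): 09:32
  after task 3 (78 min): 10:50
  after break (25 min): 11:15
  after task 4 (31 min): 11:46
  after break (10 min): 11:56
  after task 5 (36 min): 12:32
Total elapsed: 351 minutes
End time: 12:32

12:32


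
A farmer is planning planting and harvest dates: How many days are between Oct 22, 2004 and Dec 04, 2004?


Start date: 2004-10-22
End date: 2004-12-04
Oct 2004: +10 days
Nov 2004: +30 days
Dec 2004: +3 days
Total: 43 days

43


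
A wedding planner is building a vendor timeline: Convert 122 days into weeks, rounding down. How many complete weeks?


Total days: 122
Days per week: 7
Division: 122 / 7 = 17 remainder 3
Complete weeks: 17
Remaining days: 3

17


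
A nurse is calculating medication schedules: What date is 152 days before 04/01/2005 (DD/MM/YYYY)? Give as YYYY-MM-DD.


Start: 2005-01-04
Subtracting 152 days
Days already passed in January: 4
After going back through January: 148 more days to subtract
December 2004: 31 days, 117 remaining
November 2004: 30 days, 87 remaining
October 2004: 31 days, 56 remaining
September 2004: 30 days, 26 remaining
Result: 2004-08-05

2004-08-05


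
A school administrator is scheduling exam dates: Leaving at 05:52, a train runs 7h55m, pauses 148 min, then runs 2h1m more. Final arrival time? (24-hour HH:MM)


Depart: 05:52
Leg 1: +475 min -> 13:47
Layover: +148 min -> 16:15
Leg 2: +121 min -> 18:16
Total travel: 744 minutes = 12h 24m
Arrival: 18:16

18:16


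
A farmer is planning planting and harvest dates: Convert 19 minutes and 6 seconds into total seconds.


Minutes: 19
Seconds: 6
Convert minutes to seconds: 19 x 60 = 1140
Add remaining seconds: 1140 + 6 = 1146

1146


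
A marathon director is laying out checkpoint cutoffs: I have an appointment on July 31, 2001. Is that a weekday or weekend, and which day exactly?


Date: 2001-07-31
January 1, 2001 is a Monday
Day of year: 212
Offset from Jan 1: 211 days
211 mod 7 = 1
Result: Tuesday

Tuesday


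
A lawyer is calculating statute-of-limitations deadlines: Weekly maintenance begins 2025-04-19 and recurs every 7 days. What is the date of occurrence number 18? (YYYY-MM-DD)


First occurrence: 2025-04-19 (occurrence 1)
Each occurrence is 7 days after the previous.
Occurrence 18 is 17 weeks after the first.
17 weeks = 119 days
2025-04-19 + 119 days = 2025-08-16

2025-08-16


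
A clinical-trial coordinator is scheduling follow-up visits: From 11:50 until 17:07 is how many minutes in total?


Start time: 11:50 = 710 minutes from midnight
End time: 17:07 = 1027 minutes from midnight
Difference: 1027 - 710 = 317 minutes
That is 5 hours and 17 minutes

317


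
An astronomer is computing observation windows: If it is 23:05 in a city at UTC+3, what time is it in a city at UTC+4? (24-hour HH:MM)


Local time: 23:05 at UTC+3 (offset 3h)
Target zone: UTC+4 (offset 4h)
Difference: 4 - (3) = 1 hours
Calculation: 23 + (1) = 24
Wraparound: (24) mod 24 = 0
Result: 00:05

00:05


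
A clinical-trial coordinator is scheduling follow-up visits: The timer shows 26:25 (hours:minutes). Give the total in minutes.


Hours: 26
Minutes: 25
Convert hours to minutes: 26 x 60 = 1560
Add remaining minutes: 1560 + 25 = 1585

1585


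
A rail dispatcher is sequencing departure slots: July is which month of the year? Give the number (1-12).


Calendar month order:
6. June
7. July <--
8. August
July is month number 7

7


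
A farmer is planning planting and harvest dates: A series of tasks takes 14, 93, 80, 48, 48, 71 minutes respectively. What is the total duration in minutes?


Durations: 14, 93, 80, 48, 48, 71
Running sum: 14
+ 93 = 107
+ 80 = 187
+ 48 = 235
+ 48 = 283
+ 71 = 354
Total duration: 354 minutes
That is 5 hours and 54 minutes

354


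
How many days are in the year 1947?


Year: 1947
Check leap year rules:
Divisible by 4? No
1947 is not a leap year
Days: 365

365


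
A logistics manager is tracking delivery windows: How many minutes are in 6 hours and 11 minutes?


Hours: 6
Minutes: 11
Convert hours to minutes: 6 x 60 = 360
Add remaining minutes: 360 + 11 = 371

371


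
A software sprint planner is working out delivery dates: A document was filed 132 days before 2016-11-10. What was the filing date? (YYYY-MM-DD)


Start: 2016-11-10
Subtracting 132 days
Days already passed in November: 10
After going back through November: 122 more days to subtract
October 2016: 31 days, 91 remaining
September 2016: 30 days, 61 remaining
August 2016: 31 days, 30 remaining
July 2016 has 31 days, need 30
Result: 2016-07-01

2016-07-01


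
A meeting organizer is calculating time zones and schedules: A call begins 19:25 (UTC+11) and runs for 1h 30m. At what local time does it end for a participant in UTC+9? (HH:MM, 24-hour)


Start: 19:25 in UTC+11
Step 1 - add duration:
  minutes: 25 + 30 = 55
  hours: 19 + 1 + 0 = 20
  end in UTC+11: 20:55
Step 2 - convert UTC+11 -> UTC+9:
  offset difference: 9 - (11) = -2 hours
  20 + (-2) = 18 -> mod 24 = 18
Result: 18:55 in UTC+9

18:55


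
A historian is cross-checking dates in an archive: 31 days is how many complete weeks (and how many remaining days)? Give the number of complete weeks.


Total days: 31
Days per week: 7
Division: 31 / 7 = 4 remainder 3
Complete weeks: 4
Remaining days: 3

4


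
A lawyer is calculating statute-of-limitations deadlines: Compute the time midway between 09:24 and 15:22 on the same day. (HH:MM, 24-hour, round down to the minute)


Start time: 09:24 = 564 minutes from midnight
End time: 15:22 = 922 minutes from midnight
Sum: 564 + 922 = 1486
Midpoint: 1486 / 2 = 743 minutes
Convert: 743 / 60 = 12 hours, 23 minutes
Result: 12:23

12:23


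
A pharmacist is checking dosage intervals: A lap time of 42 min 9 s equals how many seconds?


Minutes: 42
Seconds: 9
Convert minutes to seconds: 42 x 60 = 2520
Add remaining seconds: 2520 + 9 = 2529

2529


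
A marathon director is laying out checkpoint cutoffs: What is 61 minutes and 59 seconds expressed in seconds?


Minutes: 61
Extra seconds: 59
Seconds per minute: 60
Minutes to seconds: 61 x 60 = 3660
Total: 3660 + 59 = 3719

3719


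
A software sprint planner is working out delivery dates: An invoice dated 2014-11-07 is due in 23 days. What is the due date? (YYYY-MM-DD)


Start: 2014-11-07
Adding 23 days
Days remaining in November: 23
Result: 2014-11-30

2014-11-30


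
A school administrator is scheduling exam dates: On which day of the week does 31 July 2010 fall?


Date: 2010-07-31
January 1, 2010 is a Friday
Day of year: 212
Offset from Jan 1: 211 days
211 mod 7 = 1
Result: Saturday

Saturday


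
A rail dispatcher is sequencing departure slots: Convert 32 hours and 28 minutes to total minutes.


Hours: 32
Extra minutes: 28
Minutes per hour: 60
Hours to minutes: 32 x 60 = 1920
Total: 1920 + 28 = 1948

1948


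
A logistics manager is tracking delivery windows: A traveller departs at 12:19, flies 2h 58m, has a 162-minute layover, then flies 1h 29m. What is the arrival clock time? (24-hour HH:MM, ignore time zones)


Depart: 12:19
Leg 1: +178 min -> 15:17
Layover: +162 min -> 17:59
Leg 2: +89 min -> 19:28
Total travel: 429 minutes = 7h 9m
Arrival: 19:28

19:28


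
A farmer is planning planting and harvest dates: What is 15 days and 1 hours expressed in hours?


Days: 15
Extra hours: 1
Hours per day: 24
Days to hours: 15 x 24 = 360
Total: 360 + 1 = 361

361


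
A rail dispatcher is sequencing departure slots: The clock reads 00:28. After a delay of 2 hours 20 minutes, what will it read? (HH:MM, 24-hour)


Start time: 00:28
Adding: 2 hours 20 minutes
Minutes: 28 + 20 = 48
Hours: 0 + 2 + 0 = 2
Result: 02:48

02:48


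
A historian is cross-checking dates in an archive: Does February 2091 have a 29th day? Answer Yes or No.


Year: 2091
Divisible by 4? 2091 / 4 = 522.75 -> No
Not divisible by 4, so NOT a leap year

No


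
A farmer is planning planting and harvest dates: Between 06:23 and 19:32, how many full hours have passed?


Start: 06:23
End: 19:32
Hour difference: 19 - 6 = 13 hours
Minute difference: 32 - 23 = 9 minutes
Total minutes: 789
Complete hours: 789 / 60 = 13 (remainder 9)

13


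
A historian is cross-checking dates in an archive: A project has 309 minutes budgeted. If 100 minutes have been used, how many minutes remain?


Total budget: 309 minutes
Time used: 100 minutes
Remaining: 309 - 100 = 209 minutes
Percent used: 32.4%
Percent remaining: 67.6%

209


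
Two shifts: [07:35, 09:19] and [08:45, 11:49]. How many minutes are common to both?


Interval A: [455, 559] minutes from midnight
Interval B: [525, 709] minutes from midnight
Overlap start = max(455, 525) = 525
Overlap end = min(559, 709) = 559
Overlap = 559 - 525 = 34 minutes

34


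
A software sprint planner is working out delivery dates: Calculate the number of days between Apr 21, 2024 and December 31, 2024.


Start: April 21, 2024
End: December 31, 2024
Days left in April: 9
May: 31
June: 30
July: 31
August: 31
... plus remaining months
Sum of remaining months: 245
Total: 9 + 245 = 254

254


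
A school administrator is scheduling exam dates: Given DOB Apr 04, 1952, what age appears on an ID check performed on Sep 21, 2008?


Birth: 1952-04-04
Reference: 2008-09-21
Year difference: 2008 - 1952 = 56
Has birthday (04-04) occurred by 09-21? Yes
Age in full years: 56

56


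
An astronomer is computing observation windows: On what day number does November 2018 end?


Month: November
Year: 2018
November is a 30-day month
Total: 30 days

30


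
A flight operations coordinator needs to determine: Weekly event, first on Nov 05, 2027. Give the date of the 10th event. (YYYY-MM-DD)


First occurrence: 2027-11-05 (occurrence 1)
Each occurrence is 7 days after the previous.
Occurrence 10 is 9 weeks after the first.
9 weeks = 63 days
2027-11-05 + 63 days = 2028-01-07

2028-01-07


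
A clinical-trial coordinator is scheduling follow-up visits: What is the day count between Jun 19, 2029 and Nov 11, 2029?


Start date: 2029-06-19
End date: 2029-11-11
Jun 2029: +12 days
Jul 2029: +31 days
Aug 2029: +31 days
... (3 more months)
Total: 145 days

145


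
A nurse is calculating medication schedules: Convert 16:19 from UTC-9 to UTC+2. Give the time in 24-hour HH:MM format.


Local time: 16:19 at UTC-9 (offset -9h)
Target zone: UTC+2 (offset 2h)
Difference: 2 - (-9) = 11 hours
Calculation: 16 + (11) = 27
Wraparound: (27) mod 24 = 3
Result: 03:19

03:19


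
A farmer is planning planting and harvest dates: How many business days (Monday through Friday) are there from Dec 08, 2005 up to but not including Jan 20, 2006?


Start: 2005-12-08 (Thursday)
End (exclusive): 2006-01-20 (Friday)
Total calendar days: 43
Full weeks: 43 // 7 = 6 -> 30 weekdays
Remaining 1 days starting on Thursday:
  Thu(w) -> 1 weekdays
Total business days: 30 + 1 = 31

31


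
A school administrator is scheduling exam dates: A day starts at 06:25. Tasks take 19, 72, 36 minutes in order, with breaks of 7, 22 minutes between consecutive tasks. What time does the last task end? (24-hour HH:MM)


Start: 06:25 = 385 min from midnight
  after task 1 (19 min): 06:44
  after break (7 min): 06:51
  after task 2 (72 min): 08:03
  after break (22 min): 08:25
  after task 3 (36 min): 09:01
Total elapsed: 156 minutes
End time: 09:01

09:01


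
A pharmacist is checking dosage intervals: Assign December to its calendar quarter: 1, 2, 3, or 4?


Month: December (month 12)
Q1: January-March (months 1-3)
Q2: April-June (months 4-6)
Q3: July-September (months 7-9)
Q4: October-December (months 10-12)
Month 12 falls in Q4

4


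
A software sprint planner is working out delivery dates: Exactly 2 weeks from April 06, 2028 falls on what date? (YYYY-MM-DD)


Start: 2028-04-06
Weeks to add: 2
Convert to days: 2 x 7 = 14 days
Add 14 days to 2028-04-06
Result: 2028-04-20

2028-04-20


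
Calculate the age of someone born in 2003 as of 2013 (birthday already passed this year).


Birth year: 2003
Current year: 2013
Age = current year - birth year
Age = 2013 - 2003 = 10

10


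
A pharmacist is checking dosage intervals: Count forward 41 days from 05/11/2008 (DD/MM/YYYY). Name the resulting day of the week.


Start: 2008-11-05 (Wednesday)
Step 1 - find target date: add 41 days
  2008-11-05 + 41 days = 2008-12-16
Step 2 - day of week:
  41 mod 7 = 6
  Wednesday + 6 days -> Tuesday
Result: Tuesday (2008-12-16)

Tuesday


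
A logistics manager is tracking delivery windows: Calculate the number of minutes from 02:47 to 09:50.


Start time: 02:47 = 167 minutes from midnight
End time: 09:50 = 590 minutes from midnight
Difference: 590 - 167 = 423 minutes
That is 7 hours and 3 minutes

423


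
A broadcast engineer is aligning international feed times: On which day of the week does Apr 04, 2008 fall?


Date: 2008-04-04
January 1, 2008 is a Tuesday
Day of year: 95
Offset from Jan 1: 94 days
94 mod 7 = 3
Result: Friday

Friday


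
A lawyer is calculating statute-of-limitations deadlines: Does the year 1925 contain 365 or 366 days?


Year: 1925
Check leap year rules:
Divisible by 4? No
1925 is not a leap year
Days: 365

365


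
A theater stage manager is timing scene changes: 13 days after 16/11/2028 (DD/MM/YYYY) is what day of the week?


Start: 2028-11-16 (Thursday)
Step 1 - find target date: add 13 days
  2028-11-16 + 13 days = 2028-11-29
Step 2 - day of week:
  13 mod 7 = 6
  Thursday + 6 days -> Wednesday
Result: Wednesday (2028-11-29)

Wednesday


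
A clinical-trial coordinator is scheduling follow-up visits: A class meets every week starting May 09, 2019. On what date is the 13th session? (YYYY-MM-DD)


First occurrence: 2019-05-09 (occurrence 1)
Each occurrence is 7 days after the previous.
Occurrence 13 is 12 weeks after the first.
12 weeks = 84 days
2019-05-09 + 84 days = 2019-08-01

2019-08-01


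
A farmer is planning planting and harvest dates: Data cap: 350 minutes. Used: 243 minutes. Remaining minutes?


Total budget: 350 minutes
Time used: 243 minutes
Remaining: 350 - 243 = 107 minutes
Percent used: 69.4%
Percent remaining: 30.6%

107


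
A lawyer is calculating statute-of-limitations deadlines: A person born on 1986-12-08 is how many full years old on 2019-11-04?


Birth: 1986-12-08
Reference: 2019-11-04
Year difference: 2019 - 1986 = 33
Has birthday (12-08) occurred by 11-04? No
Birthday not yet reached this year -> subtract 1
Age in full years: 32

32


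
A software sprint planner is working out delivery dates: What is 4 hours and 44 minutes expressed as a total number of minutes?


Hours: 4
Minutes: 44
Convert hours to minutes: 4 x 60 = 240
Add remaining minutes: 240 + 44 = 284

284


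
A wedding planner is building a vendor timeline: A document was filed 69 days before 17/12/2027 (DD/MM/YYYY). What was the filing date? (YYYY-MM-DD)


Start: 2027-12-17
Subtracting 69 days
Days already passed in December: 17
After going back through December: 52 more days to subtract
November 2027: 30 days, 22 remaining
October 2027 has 31 days, need 22
Result: 2027-10-09

2027-10-09


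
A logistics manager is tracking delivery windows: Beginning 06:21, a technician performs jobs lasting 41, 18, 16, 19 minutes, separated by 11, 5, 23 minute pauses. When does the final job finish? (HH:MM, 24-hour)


Start: 06:21 = 381 min from midnight
  after task 1 (41 min): 07:02
  after break (11 min): 07:13
  after task 2 (18 min): 07:31
  after break (5 min): 07:36
  after task 3 (16 min): 07:52
  after break (23 min): 08:15
  after task 4 (19 min): 08:34
Total elapsed: 133 minutes
End time: 08:34

08:34


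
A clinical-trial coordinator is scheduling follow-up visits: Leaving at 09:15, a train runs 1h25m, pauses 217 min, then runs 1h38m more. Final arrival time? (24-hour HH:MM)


Depart: 09:15
Leg 1: +85 min -> 10:40
Layover: +217 min -> 14:17
Leg 2: +98 min -> 15:55
Total travel: 400 minutes = 6h 40m
Arrival: 15:55

15:55


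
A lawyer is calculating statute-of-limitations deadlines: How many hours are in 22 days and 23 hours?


Days: 22
Extra hours: 23
Hours per day: 24
Days to hours: 22 x 24 = 528
Total: 528 + 23 = 551

551


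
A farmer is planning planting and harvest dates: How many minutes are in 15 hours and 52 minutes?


Hours: 15
Extra minutes: 52
Minutes per hour: 60
Hours to minutes: 15 x 60 = 900
Total: 900 + 52 = 952

952


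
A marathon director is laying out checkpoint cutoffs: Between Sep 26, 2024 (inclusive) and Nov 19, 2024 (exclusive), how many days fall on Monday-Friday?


Start: 2024-09-26 (Thursday)
End (exclusive): 2024-11-19 (Tuesday)
Total calendar days: 54
Full weeks: 54 // 7 = 7 -> 35 weekdays
Remaining 5 days starting on Thursday:
  Thu(w), Fri(w), Sat(-), Sun(-), Mon(w) -> 3 weekdays
Total business days: 35 + 3 = 38

38


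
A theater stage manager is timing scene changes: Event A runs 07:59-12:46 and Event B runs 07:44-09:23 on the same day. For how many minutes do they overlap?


Interval A: [479, 766] minutes from midnight
Interval B: [464, 563] minutes from midnight
Overlap start = max(479, 464) = 479
Overlap end = min(766, 563) = 563
Overlap = 563 - 479 = 84 minutes

84


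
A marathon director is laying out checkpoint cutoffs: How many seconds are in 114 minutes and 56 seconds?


Minutes: 114
Seconds: 56
Convert minutes to seconds: 114 x 60 = 6840
Add remaining seconds: 6840 + 56 = 6896

6896


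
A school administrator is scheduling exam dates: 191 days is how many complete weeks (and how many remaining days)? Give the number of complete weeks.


Total days: 191
Days per week: 7
Division: 191 / 7 = 27 remainder 2
Complete weeks: 27
Remaining days: 2

27


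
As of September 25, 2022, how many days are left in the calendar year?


Start: September 25, 2022
End: December 31, 2022
Days left in September: 5
October: 31
November: 30
December: 31
Sum of remaining months: 92
Total: 5 + 92 = 97

97


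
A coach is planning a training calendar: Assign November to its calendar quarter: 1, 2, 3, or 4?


Month: November (month 11)
Q1: January-March (months 1-3)
Q2: April-June (months 4-6)
Q3: July-September (months 7-9)
Q4: October-December (months 10-12)
Month 11 falls in Q4

4


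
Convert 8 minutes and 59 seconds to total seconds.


Minutes: 8
Extra seconds: 59
Seconds per minute: 60
Minutes to seconds: 8 x 60 = 480
Total: 480 + 59 = 539

539


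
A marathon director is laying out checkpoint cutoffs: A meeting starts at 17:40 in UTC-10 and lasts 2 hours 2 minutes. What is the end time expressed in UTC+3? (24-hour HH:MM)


Start: 17:40 in UTC-10
Step 1 - add duration:
  minutes: 40 + 2 = 42
  hours: 17 + 2 + 0 = 19
  end in UTC-10: 19:42
Step 2 - convert UTC-10 -> UTC+3:
  offset difference: 3 - (-10) = 13 hours
  19 + (13) = 32 -> mod 24 = 8
Result: 08:42 in UTC+3

08:42


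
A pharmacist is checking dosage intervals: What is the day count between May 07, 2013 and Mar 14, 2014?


Start date: 2013-05-07
End date: 2014-03-14
May 2013: +25 days
Jun 2013: +30 days
Jul 2013: +31 days
... (8 more months)
Total: 311 days

311


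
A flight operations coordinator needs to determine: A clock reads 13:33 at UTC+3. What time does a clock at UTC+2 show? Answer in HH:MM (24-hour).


Local time: 13:33 at UTC+3 (offset 3h)
Target zone: UTC+2 (offset 2h)
Difference: 2 - (3) = -1 hours
Calculation: 13 + (-1) = 12
Result: 12:33

12:33


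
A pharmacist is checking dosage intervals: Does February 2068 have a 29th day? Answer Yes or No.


Year: 2068
Divisible by 4? 2068 / 4 = 517.0 -> Yes
Divisible by 100? 2068 / 100 = 20.68 -> No
Divisible by 4 but not 100, so it IS a leap year

Yes


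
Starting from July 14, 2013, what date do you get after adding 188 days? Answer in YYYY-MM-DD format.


Start: 2013-07-14
Adding 188 days
Days remaining in July: 17
After July: 171 days still to add
August 2013: 31 days, 140 remaining
September 2013: 30 days, 110 remaining
October 2013: 31 days, 79 remaining
November 2013: 30 days, 49 remaining
Result: 2014-01-18

2014-01-18


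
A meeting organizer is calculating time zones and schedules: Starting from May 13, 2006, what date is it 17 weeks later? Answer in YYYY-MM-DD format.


Start: 2006-05-13
Weeks to add: 17
Convert to days: 17 x 7 = 119 days
Add 119 days to 2006-05-13
Result: 2006-09-09

2006-09-09


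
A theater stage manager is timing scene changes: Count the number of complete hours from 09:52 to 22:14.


Start: 09:52
End: 22:14
Hour difference: 22 - 9 = 13 hours
Minute difference: 14 - 52 = -38 minutes
Total minutes: 742
Complete hours: 742 / 60 = 12 (remainder 22)

12


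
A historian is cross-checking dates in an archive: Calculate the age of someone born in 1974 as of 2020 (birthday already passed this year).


Birth year: 1974
Current year: 2020
Age = current year - birth year
Age = 2020 - 1974 = 46

46


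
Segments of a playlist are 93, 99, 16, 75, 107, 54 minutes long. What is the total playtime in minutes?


Durations: 93, 99, 16, 75, 107, 54
Running sum: 93
+ 99 = 192
+ 16 = 208
+ 75 = 283
+ 107 = 390
+ 54 = 444
Total duration: 444 minutes
That is 7 hours and 24 minutes

444


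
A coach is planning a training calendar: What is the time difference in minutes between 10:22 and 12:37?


Start time: 10:22 = 622 minutes from midnight
End time: 12:37 = 757 minutes from midnight
Difference: 757 - 622 = 135 minutes
That is 2 hours and 15 minutes

135


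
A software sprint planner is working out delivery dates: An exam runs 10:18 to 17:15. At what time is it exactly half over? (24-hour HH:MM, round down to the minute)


Start time: 10:18 = 618 minutes from midnight
End time: 17:15 = 1035 minutes from midnight
Sum: 618 + 1035 = 1653
Midpoint: 1653 / 2 = 826 minutes
Convert: 826 / 60 = 13 hours, 46 minutes
Result: 13:46

13:46


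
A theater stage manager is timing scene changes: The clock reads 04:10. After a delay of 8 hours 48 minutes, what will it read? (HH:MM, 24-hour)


Start time: 04:10
Adding: 8 hours 48 minutes
Minutes: 10 + 48 = 58
Hours: 4 + 8 + 0 = 12
Result: 12:58

12:58


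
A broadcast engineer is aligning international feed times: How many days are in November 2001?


Month: November
Year: 2001
November is a 30-day month
Total: 30 days

30


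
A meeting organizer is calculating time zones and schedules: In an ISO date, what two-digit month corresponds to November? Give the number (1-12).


Calendar month order:
10. October
11. November <--
12. December
November is month number 11

11


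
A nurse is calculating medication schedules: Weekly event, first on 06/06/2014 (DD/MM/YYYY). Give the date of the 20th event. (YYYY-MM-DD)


First occurrence: 2014-06-06 (occurrence 1)
Each occurrence is 7 days after the previous.
Occurrence 20 is 19 weeks after the first.
19 weeks = 133 days
2014-06-06 + 133 days = 2014-10-17

2014-10-17


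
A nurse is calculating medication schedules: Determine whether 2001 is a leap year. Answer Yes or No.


Year: 2001
Divisible by 4? 2001 / 4 = 500.25 -> No
Not divisible by 4, so NOT a leap year

No


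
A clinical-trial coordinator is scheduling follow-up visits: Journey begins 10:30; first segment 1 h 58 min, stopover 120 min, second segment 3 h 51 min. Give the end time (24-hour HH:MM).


Depart: 10:30
Leg 1: +118 min -> 12:28
Layover: +120 min -> 14:28
Leg 2: +231 min -> 18:19
Total travel: 469 minutes = 7h 49m
Arrival: 18:19

18:19


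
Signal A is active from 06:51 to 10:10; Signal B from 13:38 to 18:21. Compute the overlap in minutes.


Interval A: [411, 610] minutes from midnight
Interval B: [818, 1101] minutes from midnight
Overlap start = max(411, 818) = 818
Overlap end = min(610, 1101) = 610
End <= start, so the intervals do not overlap: 0 minutes

0


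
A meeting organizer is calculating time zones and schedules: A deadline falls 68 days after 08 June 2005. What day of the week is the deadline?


Start: 2005-06-08 (Wednesday)
Step 1 - find target date: add 68 days
  2005-06-08 + 68 days = 2005-08-15
Step 2 - day of week:
  68 mod 7 = 5
  Wednesday + 5 days -> Monday
Result: Monday (2005-08-15)

Monday


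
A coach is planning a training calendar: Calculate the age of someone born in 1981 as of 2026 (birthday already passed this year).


Birth year: 1981
Current year: 2026
Age = current year - birth year
Age = 2026 - 1981 = 45

45


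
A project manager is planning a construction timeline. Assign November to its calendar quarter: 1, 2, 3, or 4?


Month: November (month 11)
Q1: January-March (months 1-3)
Q2: April-June (months 4-6)
Q3: July-September (months 7-9)
Q4: October-December (months 10-12)
Month 11 falls in Q4

4


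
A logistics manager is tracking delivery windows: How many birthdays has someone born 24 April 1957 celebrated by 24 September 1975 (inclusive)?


Birth: 1957-04-24
Reference: 1975-09-24
Year difference: 1975 - 1957 = 18
Has birthday (04-24) occurred by 09-24? Yes
Age in full years: 18

18


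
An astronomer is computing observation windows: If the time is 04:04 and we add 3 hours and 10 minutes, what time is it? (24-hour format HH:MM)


Start time: 04:04
Adding: 3 hours 10 minutes
Minutes: 4 + 10 = 14
Hours: 4 + 3 + 0 = 7
Result: 07:14

07:14


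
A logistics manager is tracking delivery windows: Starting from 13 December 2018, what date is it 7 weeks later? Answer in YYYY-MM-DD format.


Start: 2018-12-13
Weeks to add: 7
Convert to days: 7 x 7 = 49 days
Add 49 days to 2018-12-13
Result: 2019-01-31

2019-01-31


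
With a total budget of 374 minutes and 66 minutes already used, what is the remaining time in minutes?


Total budget: 374 minutes
Time used: 66 minutes
Remaining: 374 - 66 = 308 minutes
Percent used: 17.6%
Percent remaining: 82.4%

308


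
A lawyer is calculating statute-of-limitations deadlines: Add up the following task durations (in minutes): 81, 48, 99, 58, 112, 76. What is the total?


Durations: 81, 48, 99, 58, 112, 76
Running sum: 81
+ 48 = 129
+ 99 = 228
+ 58 = 286
+ 112 = 398
+ 76 = 474
Total duration: 474 minutes
That is 7 hours and 54 minutes

474


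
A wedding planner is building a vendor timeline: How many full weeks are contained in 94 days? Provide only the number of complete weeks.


Total days: 94
Days per week: 7
Division: 94 / 7 = 13 remainder 3
Complete weeks: 13
Remaining days: 3

13


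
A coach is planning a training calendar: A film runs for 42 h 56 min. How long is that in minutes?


Hours: 42
Minutes: 56
Convert hours to minutes: 42 x 60 = 2520
Add remaining minutes: 2520 + 56 = 2576

2576


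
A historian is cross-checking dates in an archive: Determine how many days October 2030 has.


Month: October
Year: 2030
October is a 31-day month
Total: 31 days

31


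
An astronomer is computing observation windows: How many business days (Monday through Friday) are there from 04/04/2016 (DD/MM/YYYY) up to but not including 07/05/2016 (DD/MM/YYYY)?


Start: 2016-04-04 (Monday)
End (exclusive): 2016-05-07 (Saturday)
Total calendar days: 33
Full weeks: 33 // 7 = 4 -> 20 weekdays
Remaining 5 days starting on Monday:
  Mon(w), Tue(w), Wed(w), Thu(w), Fri(w) -> 5 weekdays
Total business days: 20 + 5 = 25

25


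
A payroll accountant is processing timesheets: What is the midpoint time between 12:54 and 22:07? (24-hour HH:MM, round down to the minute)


Start time: 12:54 = 774 minutes from midnight
End time: 22:07 = 1327 minutes from midnight
Sum: 774 + 1327 = 2101
Midpoint: 2101 / 2 = 1050 minutes
Convert: 1050 / 60 = 17 hours, 30 minutes
Result: 17:30

17:30


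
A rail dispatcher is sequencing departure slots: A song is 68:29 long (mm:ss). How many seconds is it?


Minutes: 68
Extra seconds: 29
Seconds per minute: 60
Minutes to seconds: 68 x 60 = 4080
Total: 4080 + 29 = 4109

4109


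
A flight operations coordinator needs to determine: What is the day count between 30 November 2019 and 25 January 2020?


Start date: 2019-11-30
End date: 2020-01-25
Nov 2019: +1 days
Dec 2019: +31 days
Jan 2020: +24 days
Total: 56 days

56


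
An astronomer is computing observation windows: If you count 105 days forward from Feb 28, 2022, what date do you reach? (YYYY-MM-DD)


Start: 2022-02-28
Adding 105 days
Days remaining in February: 0
After February: 105 days still to add
March 2022: 31 days, 74 remaining
April 2022: 30 days, 44 remaining
May 2022: 31 days, 13 remaining
June 2022 has 30 days, need 13
Result: 2022-06-13

2022-06-13


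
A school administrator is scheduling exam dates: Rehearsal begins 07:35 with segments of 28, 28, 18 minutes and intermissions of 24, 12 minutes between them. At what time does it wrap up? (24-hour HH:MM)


Start: 07:35 = 455 min from midnight
  after task 1 (28 min): 08:03
  after break (24 min): 08:27
  after task 2 (28 min): 08:55
  after break (12 min): 09:07
  after task 3 (18 min): 09:25
Total elapsed: 110 minutes
End time: 09:25

09:25


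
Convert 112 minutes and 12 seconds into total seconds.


Minutes: 112
Seconds: 12
Convert minutes to seconds: 112 x 60 = 6720
Add remaining seconds: 6720 + 12 = 6732

6732


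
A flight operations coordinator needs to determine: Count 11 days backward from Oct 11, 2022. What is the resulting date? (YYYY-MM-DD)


Start: 2022-10-11
Subtracting 11 days
Days already passed in October: 11
Result: 2022-09-30

2022-09-30


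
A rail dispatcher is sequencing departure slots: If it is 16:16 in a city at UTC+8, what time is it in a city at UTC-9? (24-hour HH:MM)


Local time: 16:16 at UTC+8 (offset 8h)
Target zone: UTC-9 (offset -9h)
Difference: -9 - (8) = -17 hours
Calculation: 16 + (-17) = -1
Wraparound: (-1) mod 24 = 23
Result: 23:16

23:16


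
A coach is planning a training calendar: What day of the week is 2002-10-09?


Date: 2002-10-09
January 1, 2002 is a Tuesday
Day of year: 282
Offset from Jan 1: 281 days
281 mod 7 = 1
Result: Wednesday

Wednesday


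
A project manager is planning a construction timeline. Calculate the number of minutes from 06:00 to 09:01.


Start time: 06:00 = 360 minutes from midnight
End time: 09:01 = 541 minutes from midnight
Difference: 541 - 360 = 181 minutes
That is 3 hours and 1 minutes

181


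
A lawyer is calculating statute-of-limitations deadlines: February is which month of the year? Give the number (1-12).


Calendar month order:
1. January
2. February <--
3. March
February is month number 2

2


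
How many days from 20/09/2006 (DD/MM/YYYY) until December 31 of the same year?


Start: September 20, 2006
End: December 31, 2006
Days left in September: 10
October: 31
November: 30
December: 31
Sum of remaining months: 92
Total: 10 + 92 = 102

102


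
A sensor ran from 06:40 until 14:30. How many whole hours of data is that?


Start: 06:40
End: 14:30
Hour difference: 14 - 6 = 8 hours
Minute difference: 30 - 40 = -10 minutes
Total minutes: 470
Complete hours: 470 / 60 = 7 (remainder 50)

7


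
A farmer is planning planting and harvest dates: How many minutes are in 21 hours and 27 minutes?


Hours: 21
Extra minutes: 27
Minutes per hour: 60
Hours to minutes: 21 x 60 = 1260
Total: 1260 + 27 = 1287

1287


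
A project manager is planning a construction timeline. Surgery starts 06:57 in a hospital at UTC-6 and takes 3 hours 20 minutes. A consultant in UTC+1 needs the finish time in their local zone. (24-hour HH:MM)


Start: 06:57 in UTC-6
Step 1 - add duration:
  minutes: 57 + 20 = 77 (carry 1h)
  hours: 6 + 3 + 1 = 10
  end in UTC-6: 10:17
Step 2 - convert UTC-6 -> UTC+1:
  offset difference: 1 - (-6) = 7 hours
  10 + (7) = 17 -> mod 24 = 17
Result: 17:17 in UTC+1

17:17


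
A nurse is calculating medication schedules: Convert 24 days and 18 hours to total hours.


Days: 24
Extra hours: 18
Hours per day: 24
Days to hours: 24 x 24 = 576
Total: 576 + 18 = 594

594


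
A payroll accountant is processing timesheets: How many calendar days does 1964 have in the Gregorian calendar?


Year: 1964
Check leap year rules:
Divisible by 4? Yes
Divisible by 100? No
1964 is a leap year
Days: 366

366


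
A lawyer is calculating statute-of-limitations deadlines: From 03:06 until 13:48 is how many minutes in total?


Start time: 03:06 = 186 minutes from midnight
End time: 13:48 = 828 minutes from midnight
Difference: 828 - 186 = 642 minutes
That is 10 hours and 42 minutes

642


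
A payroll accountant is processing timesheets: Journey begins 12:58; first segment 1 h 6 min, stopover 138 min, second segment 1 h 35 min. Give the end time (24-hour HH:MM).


Depart: 12:58
Leg 1: +66 min -> 14:04
Layover: +138 min -> 16:22
Leg 2: +95 min -> 17:57
Total travel: 299 minutes = 4h 59m
Arrival: 17:57

17:57


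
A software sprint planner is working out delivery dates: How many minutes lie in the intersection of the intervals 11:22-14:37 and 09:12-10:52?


Interval A: [682, 877] minutes from midnight
Interval B: [552, 652] minutes from midnight
Overlap start = max(682, 552) = 682
Overlap end = min(877, 652) = 652
End <= start, so the intervals do not overlap: 0 minutes

0


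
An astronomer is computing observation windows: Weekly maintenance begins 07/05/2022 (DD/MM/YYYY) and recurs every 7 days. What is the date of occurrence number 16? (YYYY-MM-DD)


First occurrence: 2022-05-07 (occurrence 1)
Each occurrence is 7 days after the previous.
Occurrence 16 is 15 weeks after the first.
15 weeks = 105 days
2022-05-07 + 105 days = 2022-08-20

2022-08-20


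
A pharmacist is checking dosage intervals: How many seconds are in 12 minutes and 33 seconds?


Minutes: 12
Extra seconds: 33
Seconds per minute: 60
Minutes to seconds: 12 x 60 = 720
Total: 720 + 33 = 753

753


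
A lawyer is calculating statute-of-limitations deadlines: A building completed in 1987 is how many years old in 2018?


Birth year: 1987
Current year: 2018
Age = current year - birth year
Age = 2018 - 1987 = 31

31


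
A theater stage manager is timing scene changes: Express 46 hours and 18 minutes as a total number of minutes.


Hours: 46
Extra minutes: 18
Minutes per hour: 60
Hours to minutes: 46 x 60 = 2760
Total: 2760 + 18 = 2778

2778


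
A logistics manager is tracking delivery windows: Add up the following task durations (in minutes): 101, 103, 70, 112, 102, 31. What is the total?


Durations: 101, 103, 70, 112, 102, 31
Running sum: 101
+ 103 = 204
+ 70 = 274
+ 112 = 386
+ 102 = 488
+ 31 = 519
Total duration: 519 minutes
That is 8 hours and 39 minutes

519
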